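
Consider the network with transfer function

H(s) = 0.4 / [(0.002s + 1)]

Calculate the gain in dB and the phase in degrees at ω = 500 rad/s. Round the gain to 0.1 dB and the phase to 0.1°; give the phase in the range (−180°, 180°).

-11.0 dB, -45.0°

At ω = 500 rad/s:
pole (1 + j500·0.002) = 1 + j1 → |·| ≈ 1.4142, ∠ ≈ 45.00°
|H| = 0.4 · 1 / (1.4142) ≈ 0.28285
Gain = 20 log₁₀(0.28285) ≈ -10.97 dB
∠H = (0°) − (45.00°) = -45.00°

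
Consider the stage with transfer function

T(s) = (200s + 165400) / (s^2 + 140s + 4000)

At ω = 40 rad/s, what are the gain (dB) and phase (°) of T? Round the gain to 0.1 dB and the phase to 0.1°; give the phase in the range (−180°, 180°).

28.7 dB, -64.0°

Substitute s = j40:
Numerator: 200(j40) + 165400 = 165400 + j8000
Denominator: (j40)^2 + 140(j40) + 4000 = 2400 + j5600
|N| = √(165400² + 8000²) ≈ 1.6559e+05, ∠N ≈ 2.77°
|D| = √(2400² + 5600²) ≈ 6092.6, ∠D ≈ 66.80°
|T| = 1.6559e+05 / 6092.6 ≈ 27.179
Gain = 20 log₁₀(27.179) ≈ 28.68 dB
∠T = 2.77° − 66.80° = -64.03°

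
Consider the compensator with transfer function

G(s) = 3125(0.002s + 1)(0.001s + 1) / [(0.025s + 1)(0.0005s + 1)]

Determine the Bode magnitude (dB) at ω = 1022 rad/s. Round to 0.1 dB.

51.0 dB

At ω = 1022 rad/s:
zero (1 + j1022·0.002) = 1 + j2.044 → |·| ≈ 2.2755, ∠ ≈ 63.93°
zero (1 + j1022·0.001) = 1 + j1.022 → |·| ≈ 1.4299, ∠ ≈ 45.62°
pole (1 + j1022·0.025) = 1 + j25.55 → |·| ≈ 25.57, ∠ ≈ 87.76°
pole (1 + j1022·0.0005) = 1 + j0.511 → |·| ≈ 1.123, ∠ ≈ 27.07°
|G| = 3125 · 2.2755 · 1.4299 / (25.57 · 1.123) ≈ 354.1
Gain = 20 log₁₀(354.1) ≈ 50.98 dB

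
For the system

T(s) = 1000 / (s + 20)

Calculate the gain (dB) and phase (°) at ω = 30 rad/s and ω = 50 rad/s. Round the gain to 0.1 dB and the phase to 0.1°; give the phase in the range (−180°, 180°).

Substitute s = j30:
Numerator: 1000 = 1000 + j0
Denominator: (j30) + 20 = 20 + j30
|N| = √(1000² + 0²) ≈ 1000, ∠N ≈ 0.00°
|D| = √(20² + 30²) ≈ 36.056, ∠D ≈ 56.31°
|T| = 1000 / 36.056 ≈ 27.735
Gain = 20 log₁₀(27.735) ≈ 28.86 dB
∠T = 0.00° − 56.31° = -56.31°

Substitute s = j50:
Numerator: 1000 = 1000 + j0
Denominator: (j50) + 20 = 20 + j50
|N| = √(1000² + 0²) ≈ 1000, ∠N ≈ 0.00°
|D| = √(20² + 50²) ≈ 53.852, ∠D ≈ 68.20°
|T| = 1000 / 53.852 ≈ 18.569
Gain = 20 log₁₀(18.569) ≈ 25.38 dB
∠T = 0.00° − 68.20° = -68.20°

ω = 30: 28.9 dB, -56.3°; ω = 50: 25.4 dB, -68.2°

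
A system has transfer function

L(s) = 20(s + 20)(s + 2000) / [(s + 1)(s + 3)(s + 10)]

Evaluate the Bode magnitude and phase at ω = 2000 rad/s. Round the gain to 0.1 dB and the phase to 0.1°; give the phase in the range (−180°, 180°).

At s = jω = j2000:
zero (s+20): 20 + j2000 → |·| = √(20²+2000²) = √4000400 ≈ 2000.1, ∠ = arctan(2000/20) ≈ 89.43°
zero (s+2000): 2000 + j2000 → |·| = √(2000²+2000²) = √8000000 ≈ 2828.4, ∠ = arctan(2000/2000) ≈ 45.00°
pole (s+1): 1 + j2000 → |·| = √(1²+2000²) = √4000001 ≈ 2000, ∠ = arctan(2000/1) ≈ 89.97°
pole (s+3): 3 + j2000 → |·| = √(3²+2000²) = √4000009 ≈ 2000, ∠ = arctan(2000/3) ≈ 89.91°
pole (s+10): 10 + j2000 → |·| = √(10²+2000²) = √4000100 ≈ 2000, ∠ = arctan(2000/10) ≈ 89.71°
|L| = 20 · 5.6571e+06 / 8e+09 ≈ 0.014143
Gain = 20 log₁₀(0.014143) ≈ -36.99 dB
∠L = 134.43° − 269.59° = -135.16°

-37.0 dB, -135.2°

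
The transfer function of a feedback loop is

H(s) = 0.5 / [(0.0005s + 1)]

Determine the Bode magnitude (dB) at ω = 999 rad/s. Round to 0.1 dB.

At ω = 999 rad/s:
pole (1 + j999·0.0005) = 1 + j0.4995 → |·| ≈ 1.1178, ∠ ≈ 26.54°
|H| = 0.5 · 1 / (1.1178) ≈ 0.44731
Gain = 20 log₁₀(0.44731) ≈ -6.99 dB

-7.0 dB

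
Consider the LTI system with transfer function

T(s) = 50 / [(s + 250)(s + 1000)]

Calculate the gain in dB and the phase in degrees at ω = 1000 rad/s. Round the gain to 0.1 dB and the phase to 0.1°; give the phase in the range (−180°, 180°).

At s = jω = j1000:
pole (s+250): 250 + j1000 → |·| = √(250²+1000²) = √1062500 ≈ 1030.8, ∠ = arctan(1000/250) ≈ 75.96°
pole (s+1000): 1000 + j1000 → |·| = √(1000²+1000²) = √2000000 ≈ 1414.2, ∠ = arctan(1000/1000) ≈ 45.00°
|T| = 50 / 1.4578e+06 ≈ 3.4298e-05
Gain = 20 log₁₀(3.4298e-05) ≈ -89.29 dB
∠T = 0.00° − 120.96° = -120.96°

-89.3 dB, -121.0°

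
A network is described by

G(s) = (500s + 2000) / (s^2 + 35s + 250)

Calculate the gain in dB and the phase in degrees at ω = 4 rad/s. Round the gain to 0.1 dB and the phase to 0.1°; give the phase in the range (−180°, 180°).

Substitute s = j4:
Numerator: 500(j4) + 2000 = 2000 + j2000
Denominator: (j4)^2 + 35(j4) + 250 = 234 + j140
|N| = √(2000² + 2000²) ≈ 2828.4, ∠N ≈ 45.00°
|D| = √(234² + 140²) ≈ 272.68, ∠D ≈ 30.89°
|G| = 2828.4 / 272.68 ≈ 10.373
Gain = 20 log₁₀(10.373) ≈ 20.32 dB
∠G = 45.00° − 30.89° = 14.11°

20.3 dB, 14.1°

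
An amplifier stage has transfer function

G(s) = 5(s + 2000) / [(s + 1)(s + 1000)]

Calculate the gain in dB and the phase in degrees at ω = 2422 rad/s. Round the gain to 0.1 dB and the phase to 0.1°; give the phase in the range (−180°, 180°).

At s = jω = j2422:
zero (s+2000): 2000 + j2422 → |·| = √(2000²+2422²) = √9866084 ≈ 3141, ∠ = arctan(2422/2000) ≈ 50.45°
pole (s+1): 1 + j2422 → |·| = √(1²+2422²) = √5866085 ≈ 2422, ∠ = arctan(2422/1) ≈ 89.98°
pole (s+1000): 1000 + j2422 → |·| = √(1000²+2422²) = √6866084 ≈ 2620.3, ∠ = arctan(2422/1000) ≈ 67.57°
|G| = 5 · 3141 / 6.3464e+06 ≈ 0.0024746
Gain = 20 log₁₀(0.0024746) ≈ -52.13 dB
∠G = 50.45° − 157.55° = -107.10°

-52.1 dB, -107.1°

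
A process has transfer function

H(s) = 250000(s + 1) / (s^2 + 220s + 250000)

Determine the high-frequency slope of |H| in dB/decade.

Each pole contributes −20 dB/decade at high frequency; each zero contributes +20 dB/decade.
Net: 1 zero(s) − 2 pole(s) → -20 dB/decade.

-20 dB/decade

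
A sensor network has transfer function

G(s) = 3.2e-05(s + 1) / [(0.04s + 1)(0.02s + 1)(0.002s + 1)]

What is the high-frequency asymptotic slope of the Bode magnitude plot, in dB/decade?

Each pole contributes −20 dB/decade at high frequency; each zero contributes +20 dB/decade.
Net: 1 zero(s) − 3 pole(s) → -40 dB/decade.

-40 dB/decade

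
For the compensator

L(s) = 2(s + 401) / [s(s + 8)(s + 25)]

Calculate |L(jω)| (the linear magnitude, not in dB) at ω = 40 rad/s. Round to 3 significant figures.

At s = jω = j40:
zero (s+401): 401 + j40 → |·| = √(401²+40²) = √162401 ≈ 402.99, ∠ = arctan(40/401) ≈ 5.70°
pole (s+8): 8 + j40 → |·| = √(8²+40²) = √1664 ≈ 40.792, ∠ = arctan(40/8) ≈ 78.69°
pole (s+25): 25 + j40 → |·| = √(25²+40²) = √2225 ≈ 47.17, ∠ = arctan(40/25) ≈ 57.99°
pole at origin: |s| = 40, ∠ = 90.00° (in denominator)
|L| = 2 · 402.99 / 76966 ≈ 0.010472

0.0105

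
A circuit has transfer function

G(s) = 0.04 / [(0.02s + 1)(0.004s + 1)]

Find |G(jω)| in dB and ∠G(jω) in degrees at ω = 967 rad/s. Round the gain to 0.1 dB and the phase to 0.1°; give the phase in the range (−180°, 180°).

-65.7 dB, -162.5°

At ω = 967 rad/s:
pole (1 + j967·0.02) = 1 + j19.34 → |·| ≈ 19.366, ∠ ≈ 87.04°
pole (1 + j967·0.004) = 1 + j3.868 → |·| ≈ 3.9952, ∠ ≈ 75.50°
|G| = 0.04 · 1 / (19.366 · 3.9952) ≈ 0.00051699
Gain = 20 log₁₀(0.00051699) ≈ -65.73 dB
∠G = (0°) − (87.04° + 75.50°) = -162.54°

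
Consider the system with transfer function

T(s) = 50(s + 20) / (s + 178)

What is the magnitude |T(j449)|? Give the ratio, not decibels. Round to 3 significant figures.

At s = jω = j449:
zero (s+20): 20 + j449 → |·| = √(20²+449²) = √202001 ≈ 449.45, ∠ = arctan(449/20) ≈ 87.45°
pole (s+178): 178 + j449 → |·| = √(178²+449²) = √233285 ≈ 483, ∠ = arctan(449/178) ≈ 68.37°
|T| = 50 · 449.45 / 483 ≈ 46.527

46.5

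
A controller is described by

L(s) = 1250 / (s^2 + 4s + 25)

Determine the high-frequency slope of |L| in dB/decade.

-40 dB/decade

Each pole contributes −20 dB/decade at high frequency; each zero contributes +20 dB/decade.
Net: 0 zero(s) − 2 pole(s) → -40 dB/decade.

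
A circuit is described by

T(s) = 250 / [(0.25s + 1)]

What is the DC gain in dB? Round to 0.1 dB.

48.0 dB

T(0) = 250 · 1 / 1 = 250
20 log₁₀(250) ≈ 47.96 dB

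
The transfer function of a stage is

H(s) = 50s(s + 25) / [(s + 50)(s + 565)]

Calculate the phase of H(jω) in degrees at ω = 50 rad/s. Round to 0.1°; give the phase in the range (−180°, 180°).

At s = jω = j50:
zero (s+25): 25 + j50 → |·| = √(25²+50²) = √3125 ≈ 55.902, ∠ = arctan(50/25) ≈ 63.43°
zero at origin: s = j50 → |·| = 50, ∠ = 90.00°
pole (s+50): 50 + j50 → |·| = √(50²+50²) = √5000 ≈ 70.711, ∠ = arctan(50/50) ≈ 45.00°
pole (s+565): 565 + j50 → |·| = √(565²+50²) = √321725 ≈ 567.21, ∠ = arctan(50/565) ≈ 5.06°
∠H = 153.43° − 50.06° = 103.37°

103.4°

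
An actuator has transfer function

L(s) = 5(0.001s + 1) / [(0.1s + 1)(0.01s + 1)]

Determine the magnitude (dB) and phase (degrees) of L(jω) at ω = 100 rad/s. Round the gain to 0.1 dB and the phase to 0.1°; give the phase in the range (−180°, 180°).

-9.0 dB, -123.6°

At ω = 100 rad/s:
zero (1 + j100·0.001) = 1 + j0.1 → |·| ≈ 1.005, ∠ ≈ 5.71°
pole (1 + j100·0.1) = 1 + j10 → |·| ≈ 10.05, ∠ ≈ 84.29°
pole (1 + j100·0.01) = 1 + j1 → |·| ≈ 1.4142, ∠ ≈ 45.00°
|L| = 5 · 1.005 / (10.05 · 1.4142) ≈ 0.35356
Gain = 20 log₁₀(0.35356) ≈ -9.03 dB
∠L = (5.71°) − (84.29° + 45.00°) = -123.58°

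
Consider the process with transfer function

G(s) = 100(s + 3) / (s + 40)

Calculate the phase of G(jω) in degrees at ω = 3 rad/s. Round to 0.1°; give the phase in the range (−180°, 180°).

At s = jω = j3:
zero (s+3): 3 + j3 → |·| = √(3²+3²) = √18 ≈ 4.2426, ∠ = arctan(3/3) ≈ 45.00°
pole (s+40): 40 + j3 → |·| = √(40²+3²) = √1609 ≈ 40.112, ∠ = arctan(3/40) ≈ 4.29°
∠G = 45.00° − 4.29° = 40.71°

40.7°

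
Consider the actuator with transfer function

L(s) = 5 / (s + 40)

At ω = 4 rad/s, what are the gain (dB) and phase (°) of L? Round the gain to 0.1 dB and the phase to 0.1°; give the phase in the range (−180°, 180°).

At s = jω = j4:
pole (s+40): 40 + j4 → |·| = √(40²+4²) = √1616 ≈ 40.2, ∠ = arctan(4/40) ≈ 5.71°
|L| = 5 / 40.2 ≈ 0.12438
Gain = 20 log₁₀(0.12438) ≈ -18.10 dB
∠L = 0.00° − 5.71° = -5.71°

-18.1 dB, -5.7°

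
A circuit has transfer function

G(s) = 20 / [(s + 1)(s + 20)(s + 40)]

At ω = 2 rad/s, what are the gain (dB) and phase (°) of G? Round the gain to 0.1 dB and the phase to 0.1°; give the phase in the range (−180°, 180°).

At s = jω = j2:
pole (s+1): 1 + j2 → |·| = √(1²+2²) = √5 ≈ 2.2361, ∠ = arctan(2/1) ≈ 63.43°
pole (s+20): 20 + j2 → |·| = √(20²+2²) = √404 ≈ 20.1, ∠ = arctan(2/20) ≈ 5.71°
pole (s+40): 40 + j2 → |·| = √(40²+2²) = √1604 ≈ 40.05, ∠ = arctan(2/40) ≈ 2.86°
|G| = 20 / 1800.1 ≈ 0.01111
Gain = 20 log₁₀(0.01111) ≈ -39.09 dB
∠G = 0.00° − 72.00° = -72.00°

-39.1 dB, -72.0°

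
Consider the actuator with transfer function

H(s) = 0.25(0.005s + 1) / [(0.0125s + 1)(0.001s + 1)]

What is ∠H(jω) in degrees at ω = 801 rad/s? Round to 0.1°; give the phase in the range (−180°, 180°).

-47.0°

At ω = 801 rad/s:
zero (1 + j801·0.005) = 1 + j4.005 → |·| ≈ 4.128, ∠ ≈ 75.98°
pole (1 + j801·0.0125) = 1 + j10.0125 → |·| ≈ 10.062, ∠ ≈ 84.30°
pole (1 + j801·0.001) = 1 + j0.801 → |·| ≈ 1.2812, ∠ ≈ 38.69°
∠H = (75.98°) − (84.30° + 38.69°) = -47.01°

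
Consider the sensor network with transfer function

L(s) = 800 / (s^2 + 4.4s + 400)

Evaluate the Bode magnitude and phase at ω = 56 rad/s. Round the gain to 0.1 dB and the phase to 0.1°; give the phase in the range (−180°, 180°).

-10.7 dB, -174.9°

At s = jω = j56:
quadratic: (j56)² + 4.4·j56 + 400 = -2736 + j246.4 → |·| ≈ 2747.1, ∠ ≈ 174.85°
|L| = 800 / 2747.1 ≈ 0.29122
Gain = 20 log₁₀(0.29122) ≈ -10.72 dB
∠L = 0.00° − 174.85° = -174.85°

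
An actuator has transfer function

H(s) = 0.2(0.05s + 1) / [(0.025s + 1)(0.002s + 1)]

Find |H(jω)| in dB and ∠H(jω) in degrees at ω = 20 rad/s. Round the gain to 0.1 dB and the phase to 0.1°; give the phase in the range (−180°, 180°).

At ω = 20 rad/s:
zero (1 + j20·0.05) = 1 + j1 → |·| ≈ 1.4142, ∠ ≈ 45.00°
pole (1 + j20·0.025) = 1 + j0.5 → |·| ≈ 1.118, ∠ ≈ 26.57°
pole (1 + j20·0.002) = 1 + j0.04 → |·| ≈ 1.0008, ∠ ≈ 2.29°
|H| = 0.2 · 1.4142 / (1.118 · 1.0008) ≈ 0.25279
Gain = 20 log₁₀(0.25279) ≈ -11.94 dB
∠H = (45.00°) − (26.57° + 2.29°) = 16.14°

-11.9 dB, 16.1°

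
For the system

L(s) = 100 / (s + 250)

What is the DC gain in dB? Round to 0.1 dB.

L(0) = 100 / (250) = 0.4
20 log₁₀(0.4) ≈ -7.96 dB

-8.0 dB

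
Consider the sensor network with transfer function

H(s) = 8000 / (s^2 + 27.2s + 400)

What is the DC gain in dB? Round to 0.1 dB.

H(0) = 8000 / 400 = 20
20 log₁₀(20) ≈ 26.02 dB

26.0 dB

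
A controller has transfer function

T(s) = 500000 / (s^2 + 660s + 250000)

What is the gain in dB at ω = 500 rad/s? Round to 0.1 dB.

At s = jω = j500:
quadratic: (j500)² + 660·j500 + 250000 = 0 + j330000 → |·| ≈ 3.3e+05, ∠ ≈ 90.00°
|T| = 500000 / 3.3e+05 ≈ 1.5152
Gain = 20 log₁₀(1.5152) ≈ 3.61 dB

3.6 dB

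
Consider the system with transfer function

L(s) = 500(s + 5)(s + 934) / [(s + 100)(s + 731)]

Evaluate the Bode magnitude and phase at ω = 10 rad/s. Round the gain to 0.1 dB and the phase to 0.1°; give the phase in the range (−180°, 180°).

At s = jω = j10:
zero (s+5): 5 + j10 → |·| = √(5²+10²) = √125 ≈ 11.18, ∠ = arctan(10/5) ≈ 63.43°
zero (s+934): 934 + j10 → |·| = √(934²+10²) = √872456 ≈ 934.05, ∠ = arctan(10/934) ≈ 0.61°
pole (s+100): 100 + j10 → |·| = √(100²+10²) = √10100 ≈ 100.5, ∠ = arctan(10/100) ≈ 5.71°
pole (s+731): 731 + j10 → |·| = √(731²+10²) = √534461 ≈ 731.07, ∠ = arctan(10/731) ≈ 0.78°
|L| = 500 · 10443 / 73473 ≈ 71.067
Gain = 20 log₁₀(71.067) ≈ 37.03 dB
∠L = 64.04° − 6.49° = 57.55°

37.0 dB, 57.6°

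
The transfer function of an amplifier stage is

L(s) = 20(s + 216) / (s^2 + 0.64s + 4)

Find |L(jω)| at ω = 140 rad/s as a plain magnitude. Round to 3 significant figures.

At s = jω = j140:
zero (s+216): 216 + j140 → |·| = √(216²+140²) = √66256 ≈ 257.4, ∠ = arctan(140/216) ≈ 32.95°
quadratic: (j140)² + 0.64·j140 + 4 = -19596 + j89.6 → |·| ≈ 19596, ∠ ≈ 179.74°
|L| = 20 · 257.4 / 19596 ≈ 0.26271

0.263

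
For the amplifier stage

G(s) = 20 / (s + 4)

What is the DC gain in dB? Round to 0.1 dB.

14.0 dB

G(0) = 20 / (4) = 5
20 log₁₀(5) ≈ 13.98 dB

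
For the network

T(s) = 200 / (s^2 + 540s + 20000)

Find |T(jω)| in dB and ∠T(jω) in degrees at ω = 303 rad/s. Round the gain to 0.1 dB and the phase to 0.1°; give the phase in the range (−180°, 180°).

Substitute s = j303:
Numerator: 200 = 200 + j0
Denominator: (j303)^2 + 540(j303) + 20000 = -71809 + j163620
|N| = √(200² + 0²) ≈ 200, ∠N ≈ 0.00°
|D| = √(71809² + 163620²) ≈ 1.7868e+05, ∠D ≈ 113.70°
|T| = 200 / 1.7868e+05 ≈ 0.0011193
Gain = 20 log₁₀(0.0011193) ≈ -59.02 dB
∠T = 0.00° − 113.70° = -113.70°

-59.0 dB, -113.7°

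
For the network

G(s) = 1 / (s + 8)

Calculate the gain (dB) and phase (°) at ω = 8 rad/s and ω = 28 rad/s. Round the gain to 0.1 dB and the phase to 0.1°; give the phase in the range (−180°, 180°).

Substitute s = j8:
Numerator: 1 = 1 + j0
Denominator: (j8) + 8 = 8 + j8
|N| = √(1² + 0²) ≈ 1, ∠N ≈ 0.00°
|D| = √(8² + 8²) ≈ 11.314, ∠D ≈ 45.00°
|G| = 1 / 11.314 ≈ 0.088386
Gain = 20 log₁₀(0.088386) ≈ -21.07 dB
∠G = 0.00° − 45.00° = -45.00°

Substitute s = j28:
Numerator: 1 = 1 + j0
Denominator: (j28) + 8 = 8 + j28
|N| = √(1² + 0²) ≈ 1, ∠N ≈ 0.00°
|D| = √(8² + 28²) ≈ 29.12, ∠D ≈ 74.05°
|G| = 1 / 29.12 ≈ 0.034341
Gain = 20 log₁₀(0.034341) ≈ -29.28 dB
∠G = 0.00° − 74.05° = -74.05°

ω = 8: -21.1 dB, -45.0°; ω = 28: -29.3 dB, -74.1°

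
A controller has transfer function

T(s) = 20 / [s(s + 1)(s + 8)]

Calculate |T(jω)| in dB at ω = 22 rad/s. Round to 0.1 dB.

At s = jω = j22:
pole (s+1): 1 + j22 → |·| = √(1²+22²) = √485 ≈ 22.023, ∠ = arctan(22/1) ≈ 87.40°
pole (s+8): 8 + j22 → |·| = √(8²+22²) = √548 ≈ 23.409, ∠ = arctan(22/8) ≈ 70.02°
pole at origin: |s| = 22, ∠ = 90.00° (in denominator)
|T| = 20 / 11342 ≈ 0.0017634
Gain = 20 log₁₀(0.0017634) ≈ -55.07 dB

-55.1 dB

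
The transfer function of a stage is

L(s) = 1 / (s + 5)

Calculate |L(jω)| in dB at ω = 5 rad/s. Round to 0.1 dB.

-17.0 dB

Substitute s = j5:
Numerator: 1 = 1 + j0
Denominator: (j5) + 5 = 5 + j5
|N| = √(1² + 0²) ≈ 1, ∠N ≈ 0.00°
|D| = √(5² + 5²) ≈ 7.0711, ∠D ≈ 45.00°
|L| = 1 / 7.0711 ≈ 0.14142
Gain = 20 log₁₀(0.14142) ≈ -16.99 dB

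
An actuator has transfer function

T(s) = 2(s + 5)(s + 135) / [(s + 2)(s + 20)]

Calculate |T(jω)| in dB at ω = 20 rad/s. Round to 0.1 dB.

At s = jω = j20:
zero (s+5): 5 + j20 → |·| = √(5²+20²) = √425 ≈ 20.616, ∠ = arctan(20/5) ≈ 75.96°
zero (s+135): 135 + j20 → |·| = √(135²+20²) = √18625 ≈ 136.47, ∠ = arctan(20/135) ≈ 8.43°
pole (s+2): 2 + j20 → |·| = √(2²+20²) = √404 ≈ 20.1, ∠ = arctan(20/2) ≈ 84.29°
pole (s+20): 20 + j20 → |·| = √(20²+20²) = √800 ≈ 28.284, ∠ = arctan(20/20) ≈ 45.00°
|T| = 2 · 2813.5 / 568.51 ≈ 9.8978
Gain = 20 log₁₀(9.8978) ≈ 19.91 dB

19.9 dB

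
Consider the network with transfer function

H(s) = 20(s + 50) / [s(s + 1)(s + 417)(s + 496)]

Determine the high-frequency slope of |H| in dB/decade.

-60 dB/decade

Each pole contributes −20 dB/decade at high frequency; each zero contributes +20 dB/decade.
Net: 1 zero(s) − 4 pole(s) → -60 dB/decade.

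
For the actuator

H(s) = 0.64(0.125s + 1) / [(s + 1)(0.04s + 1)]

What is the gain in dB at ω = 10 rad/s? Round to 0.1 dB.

At ω = 10 rad/s:
zero (1 + j10·0.125) = 1 + j1.25 → |·| ≈ 1.6008, ∠ ≈ 51.34°
pole (1 + j10·1) = 1 + j10 → |·| ≈ 10.05, ∠ ≈ 84.29°
pole (1 + j10·0.04) = 1 + j0.4 → |·| ≈ 1.077, ∠ ≈ 21.80°
|H| = 0.64 · 1.6008 / (10.05 · 1.077) ≈ 0.094653
Gain = 20 log₁₀(0.094653) ≈ -20.48 dB

-20.5 dB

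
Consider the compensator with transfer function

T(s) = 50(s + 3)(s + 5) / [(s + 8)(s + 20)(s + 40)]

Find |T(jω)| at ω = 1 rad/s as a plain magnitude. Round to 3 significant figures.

At s = jω = j1:
zero (s+3): 3 + j1 → |·| = √(3²+1²) = √10 ≈ 3.1623, ∠ = arctan(1/3) ≈ 18.43°
zero (s+5): 5 + j1 → |·| = √(5²+1²) = √26 ≈ 5.099, ∠ = arctan(1/5) ≈ 11.31°
pole (s+8): 8 + j1 → |·| = √(8²+1²) = √65 ≈ 8.0623, ∠ = arctan(1/8) ≈ 7.13°
pole (s+20): 20 + j1 → |·| = √(20²+1²) = √401 ≈ 20.025, ∠ = arctan(1/20) ≈ 2.86°
pole (s+40): 40 + j1 → |·| = √(40²+1²) = √1601 ≈ 40.012, ∠ = arctan(1/40) ≈ 1.43°
|T| = 50 · 16.125 / 6459.8 ≈ 0.12481

0.125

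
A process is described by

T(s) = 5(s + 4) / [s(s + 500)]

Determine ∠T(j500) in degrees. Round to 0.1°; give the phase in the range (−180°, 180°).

-45.5°

At s = jω = j500:
zero (s+4): 4 + j500 → |·| = √(4²+500²) = √250016 ≈ 500.02, ∠ = arctan(500/4) ≈ 89.54°
pole (s+500): 500 + j500 → |·| = √(500²+500²) = √500000 ≈ 707.11, ∠ = arctan(500/500) ≈ 45.00°
pole at origin: |s| = 500, ∠ = 90.00° (in denominator)
∠T = 89.54° − 135.00° = -45.46°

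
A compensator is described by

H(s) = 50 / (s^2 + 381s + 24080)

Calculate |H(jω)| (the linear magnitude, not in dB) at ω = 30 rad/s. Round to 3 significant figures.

Substitute s = j30:
Numerator: 50 = 50 + j0
Denominator: (j30)^2 + 381(j30) + 24080 = 23180 + j11430
|N| = √(50² + 0²) ≈ 50, ∠N ≈ 0.00°
|D| = √(23180² + 11430²) ≈ 25845, ∠D ≈ 26.25°
|H| = 50 / 25845 ≈ 0.0019346

0.00193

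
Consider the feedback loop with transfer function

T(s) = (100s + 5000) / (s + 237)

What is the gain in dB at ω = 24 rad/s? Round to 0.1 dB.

Substitute s = j24:
Numerator: 100(j24) + 5000 = 5000 + j2400
Denominator: (j24) + 237 = 237 + j24
|N| = √(5000² + 2400²) ≈ 5546.2, ∠N ≈ 25.64°
|D| = √(237² + 24²) ≈ 238.21, ∠D ≈ 5.78°
|T| = 5546.2 / 238.21 ≈ 23.283
Gain = 20 log₁₀(23.283) ≈ 27.34 dB

27.3 dB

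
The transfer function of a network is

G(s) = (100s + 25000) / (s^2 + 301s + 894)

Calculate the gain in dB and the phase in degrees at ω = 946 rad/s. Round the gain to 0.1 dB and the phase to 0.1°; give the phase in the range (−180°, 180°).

Substitute s = j946:
Numerator: 100(j946) + 25000 = 25000 + j94600
Denominator: (j946)^2 + 301(j946) + 894 = -894022 + j284746
|N| = √(25000² + 94600²) ≈ 97848, ∠N ≈ 75.20°
|D| = √(894022² + 284746²) ≈ 9.3827e+05, ∠D ≈ 162.33°
|G| = 97848 / 9.3827e+05 ≈ 0.10429
Gain = 20 log₁₀(0.10429) ≈ -19.64 dB
∠G = 75.20° − 162.33° = -87.13°

-19.6 dB, -87.1°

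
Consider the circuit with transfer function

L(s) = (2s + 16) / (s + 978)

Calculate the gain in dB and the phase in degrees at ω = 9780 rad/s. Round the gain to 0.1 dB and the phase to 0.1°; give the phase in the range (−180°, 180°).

6.0 dB, 5.7°

Substitute s = j9780:
Numerator: 2(j9780) + 16 = 16 + j19560
Denominator: (j9780) + 978 = 978 + j9780
|N| = √(16² + 19560²) ≈ 19560, ∠N ≈ 89.95°
|D| = √(978² + 9780²) ≈ 9828.8, ∠D ≈ 84.29°
|L| = 19560 / 9828.8 ≈ 1.9901
Gain = 20 log₁₀(1.9901) ≈ 5.98 dB
∠L = 89.95° − 84.29° = 5.66°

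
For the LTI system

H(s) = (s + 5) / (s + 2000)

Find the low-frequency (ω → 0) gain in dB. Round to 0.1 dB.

-52.0 dB

H(0) = 1·5 / (2000) = 0.0025
20 log₁₀(0.0025) ≈ -52.04 dB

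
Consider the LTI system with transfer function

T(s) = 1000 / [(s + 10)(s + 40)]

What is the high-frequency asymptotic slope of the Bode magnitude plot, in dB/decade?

Each pole contributes −20 dB/decade at high frequency; each zero contributes +20 dB/decade.
Net: 0 zero(s) − 2 pole(s) → -40 dB/decade.

-40 dB/decade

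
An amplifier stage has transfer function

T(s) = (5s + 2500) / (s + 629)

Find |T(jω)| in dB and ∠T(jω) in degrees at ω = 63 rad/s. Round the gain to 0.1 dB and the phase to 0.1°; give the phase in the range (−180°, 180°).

12.0 dB, 1.5°

Substitute s = j63:
Numerator: 5(j63) + 2500 = 2500 + j315
Denominator: (j63) + 629 = 629 + j63
|N| = √(2500² + 315²) ≈ 2519.8, ∠N ≈ 7.18°
|D| = √(629² + 63²) ≈ 632.15, ∠D ≈ 5.72°
|T| = 2519.8 / 632.15 ≈ 3.9861
Gain = 20 log₁₀(3.9861) ≈ 12.01 dB
∠T = 7.18° − 5.72° = 1.46°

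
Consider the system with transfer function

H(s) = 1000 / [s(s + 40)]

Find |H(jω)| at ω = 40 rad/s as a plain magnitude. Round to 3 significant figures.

0.442

At s = jω = j40:
pole (s+40): 40 + j40 → |·| = √(40²+40²) = √3200 ≈ 56.569, ∠ = arctan(40/40) ≈ 45.00°
pole at origin: |s| = 40, ∠ = 90.00° (in denominator)
|H| = 1000 / 2262.8 ≈ 0.44193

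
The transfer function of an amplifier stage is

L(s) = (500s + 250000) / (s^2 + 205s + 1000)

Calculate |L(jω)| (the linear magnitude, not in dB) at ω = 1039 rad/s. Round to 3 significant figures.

Substitute s = j1039:
Numerator: 500(j1039) + 250000 = 250000 + j519500
Denominator: (j1039)^2 + 205(j1039) + 1000 = -1078521 + j212995
|N| = √(250000² + 519500²) ≈ 5.7652e+05, ∠N ≈ 64.30°
|D| = √(1078521² + 212995²) ≈ 1.0994e+06, ∠D ≈ 168.83°
|L| = 5.7652e+05 / 1.0994e+06 ≈ 0.5244

0.524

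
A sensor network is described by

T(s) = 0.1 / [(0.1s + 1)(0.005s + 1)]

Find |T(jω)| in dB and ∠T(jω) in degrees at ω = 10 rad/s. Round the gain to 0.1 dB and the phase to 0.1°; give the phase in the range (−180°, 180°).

-23.0 dB, -47.9°

At ω = 10 rad/s:
pole (1 + j10·0.1) = 1 + j1 → |·| ≈ 1.4142, ∠ ≈ 45.00°
pole (1 + j10·0.005) = 1 + j0.05 → |·| ≈ 1.0012, ∠ ≈ 2.86°
|T| = 0.1 · 1 / (1.4142 · 1.0012) ≈ 0.070627
Gain = 20 log₁₀(0.070627) ≈ -23.02 dB
∠T = (0°) − (45.00° + 2.86°) = -47.86°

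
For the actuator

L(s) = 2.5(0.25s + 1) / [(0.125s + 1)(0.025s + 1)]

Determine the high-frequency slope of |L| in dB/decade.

Each pole contributes −20 dB/decade at high frequency; each zero contributes +20 dB/decade.
Net: 1 zero(s) − 2 pole(s) → -20 dB/decade.

-20 dB/decade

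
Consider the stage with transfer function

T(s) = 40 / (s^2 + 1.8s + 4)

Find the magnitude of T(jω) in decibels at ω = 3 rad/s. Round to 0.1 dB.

At s = jω = j3:
quadratic: (j3)² + 1.8·j3 + 4 = -5 + j5.4 → |·| ≈ 7.3593, ∠ ≈ 132.80°
|T| = 40 / 7.3593 ≈ 5.4353
Gain = 20 log₁₀(5.4353) ≈ 14.70 dB

14.7 dB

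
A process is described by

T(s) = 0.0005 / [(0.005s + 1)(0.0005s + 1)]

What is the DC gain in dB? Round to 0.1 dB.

T(0) = 0.0005 · 1 / 1 = 0.0005
20 log₁₀(0.0005) ≈ -66.02 dB

-66.0 dB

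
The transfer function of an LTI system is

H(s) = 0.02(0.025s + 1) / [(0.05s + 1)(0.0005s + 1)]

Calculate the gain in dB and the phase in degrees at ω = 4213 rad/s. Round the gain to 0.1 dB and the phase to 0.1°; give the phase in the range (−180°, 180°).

-47.4 dB, -64.9°

At ω = 4213 rad/s:
zero (1 + j4213·0.025) = 1 + j105.325 → |·| ≈ 105.33, ∠ ≈ 89.46°
pole (1 + j4213·0.05) = 1 + j210.65 → |·| ≈ 210.65, ∠ ≈ 89.73°
pole (1 + j4213·0.0005) = 1 + j2.1065 → |·| ≈ 2.3318, ∠ ≈ 64.61°
|H| = 0.02 · 105.33 / (210.65 · 2.3318) ≈ 0.0042887
Gain = 20 log₁₀(0.0042887) ≈ -47.35 dB
∠H = (89.46°) − (89.73° + 64.61°) = -64.88°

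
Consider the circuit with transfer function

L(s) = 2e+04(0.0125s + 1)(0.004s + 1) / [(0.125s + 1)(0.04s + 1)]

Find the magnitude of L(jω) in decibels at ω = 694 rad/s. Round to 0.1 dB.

46.6 dB

At ω = 694 rad/s:
zero (1 + j694·0.0125) = 1 + j8.675 → |·| ≈ 8.7324, ∠ ≈ 83.42°
zero (1 + j694·0.004) = 1 + j2.776 → |·| ≈ 2.9506, ∠ ≈ 70.19°
pole (1 + j694·0.125) = 1 + j86.75 → |·| ≈ 86.756, ∠ ≈ 89.34°
pole (1 + j694·0.04) = 1 + j27.76 → |·| ≈ 27.778, ∠ ≈ 87.94°
|L| = 2e+04 · 8.7324 · 2.9506 / (86.756 · 27.778) ≈ 213.83
Gain = 20 log₁₀(213.83) ≈ 46.60 dB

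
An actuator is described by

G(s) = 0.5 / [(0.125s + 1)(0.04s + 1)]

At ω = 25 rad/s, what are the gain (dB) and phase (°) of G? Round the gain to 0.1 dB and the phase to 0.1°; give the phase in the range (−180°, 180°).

-19.4 dB, -117.3°

At ω = 25 rad/s:
pole (1 + j25·0.125) = 1 + j3.125 → |·| ≈ 3.2811, ∠ ≈ 72.26°
pole (1 + j25·0.04) = 1 + j1 → |·| ≈ 1.4142, ∠ ≈ 45.00°
|G| = 0.5 · 1 / (3.2811 · 1.4142) ≈ 0.10776
Gain = 20 log₁₀(0.10776) ≈ -19.35 dB
∠G = (0°) − (72.26° + 45.00°) = -117.26°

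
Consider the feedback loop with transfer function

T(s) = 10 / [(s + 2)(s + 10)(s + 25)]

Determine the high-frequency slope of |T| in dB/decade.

-60 dB/decade

Each pole contributes −20 dB/decade at high frequency; each zero contributes +20 dB/decade.
Net: 0 zero(s) − 3 pole(s) → -60 dB/decade.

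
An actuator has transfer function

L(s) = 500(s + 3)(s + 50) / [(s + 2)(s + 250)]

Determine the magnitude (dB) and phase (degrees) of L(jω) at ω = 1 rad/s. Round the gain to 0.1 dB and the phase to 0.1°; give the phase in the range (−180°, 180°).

At s = jω = j1:
zero (s+3): 3 + j1 → |·| = √(3²+1²) = √10 ≈ 3.1623, ∠ = arctan(1/3) ≈ 18.43°
zero (s+50): 50 + j1 → |·| = √(50²+1²) = √2501 ≈ 50.01, ∠ = arctan(1/50) ≈ 1.15°
pole (s+2): 2 + j1 → |·| = √(2²+1²) = √5 ≈ 2.2361, ∠ = arctan(1/2) ≈ 26.57°
pole (s+250): 250 + j1 → |·| = √(250²+1²) = √62501 ≈ 250, ∠ = arctan(1/250) ≈ 0.23°
|L| = 500 · 158.15 / 559.02 ≈ 141.45
Gain = 20 log₁₀(141.45) ≈ 43.01 dB
∠L = 19.58° − 26.80° = -7.22°

43.0 dB, -7.2°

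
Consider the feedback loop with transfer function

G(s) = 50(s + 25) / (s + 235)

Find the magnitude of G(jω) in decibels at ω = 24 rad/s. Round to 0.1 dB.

At s = jω = j24:
zero (s+25): 25 + j24 → |·| = √(25²+24²) = √1201 ≈ 34.655, ∠ = arctan(24/25) ≈ 43.83°
pole (s+235): 235 + j24 → |·| = √(235²+24²) = √55801 ≈ 236.22, ∠ = arctan(24/235) ≈ 5.83°
|G| = 50 · 34.655 / 236.22 ≈ 7.3353
Gain = 20 log₁₀(7.3353) ≈ 17.31 dB

17.3 dB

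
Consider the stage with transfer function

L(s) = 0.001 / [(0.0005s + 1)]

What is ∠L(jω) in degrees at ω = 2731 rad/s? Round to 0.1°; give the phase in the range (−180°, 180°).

At ω = 2731 rad/s:
pole (1 + j2731·0.0005) = 1 + j1.3655 → |·| ≈ 1.6925, ∠ ≈ 53.78°
∠L = (0°) − (53.78°) = -53.78°

-53.8°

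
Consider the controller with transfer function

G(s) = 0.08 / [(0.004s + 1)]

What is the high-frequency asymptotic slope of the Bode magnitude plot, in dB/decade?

-20 dB/decade

Each pole contributes −20 dB/decade at high frequency; each zero contributes +20 dB/decade.
Net: 0 zero(s) − 1 pole(s) → -20 dB/decade.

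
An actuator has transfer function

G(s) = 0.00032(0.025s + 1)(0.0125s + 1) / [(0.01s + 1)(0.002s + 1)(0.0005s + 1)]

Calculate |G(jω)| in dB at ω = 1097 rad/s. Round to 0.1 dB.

-48.0 dB

At ω = 1097 rad/s:
zero (1 + j1097·0.025) = 1 + j27.425 → |·| ≈ 27.443, ∠ ≈ 87.91°
zero (1 + j1097·0.0125) = 1 + j13.7125 → |·| ≈ 13.749, ∠ ≈ 85.83°
pole (1 + j1097·0.01) = 1 + j10.97 → |·| ≈ 11.015, ∠ ≈ 84.79°
pole (1 + j1097·0.002) = 1 + j2.194 → |·| ≈ 2.4111, ∠ ≈ 65.50°
pole (1 + j1097·0.0005) = 1 + j0.5485 → |·| ≈ 1.1405, ∠ ≈ 28.74°
|G| = 0.00032 · 27.443 · 13.749 / (11.015 · 2.4111 · 1.1405) ≈ 0.0039862
Gain = 20 log₁₀(0.0039862) ≈ -47.99 dB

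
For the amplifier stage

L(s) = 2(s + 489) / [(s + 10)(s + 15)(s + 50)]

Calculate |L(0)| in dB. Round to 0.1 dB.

L(0) = 2·489 / (10·15·50) = 0.1304
20 log₁₀(0.1304) ≈ -17.69 dB

-17.7 dB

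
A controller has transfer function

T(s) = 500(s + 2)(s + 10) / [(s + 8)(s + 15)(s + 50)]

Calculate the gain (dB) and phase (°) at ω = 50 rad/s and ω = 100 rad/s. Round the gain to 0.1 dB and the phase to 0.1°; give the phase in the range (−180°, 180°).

ω = 50: 16.7 dB, -32.8°; ω = 100: 12.9 dB, -57.2°

At s = jω = j50:
zero (s+2): 2 + j50 → |·| = √(2²+50²) = √2504 ≈ 50.04, ∠ = arctan(50/2) ≈ 87.71°
zero (s+10): 10 + j50 → |·| = √(10²+50²) = √2600 ≈ 50.99, ∠ = arctan(50/10) ≈ 78.69°
pole (s+8): 8 + j50 → |·| = √(8²+50²) = √2564 ≈ 50.636, ∠ = arctan(50/8) ≈ 80.91°
pole (s+15): 15 + j50 → |·| = √(15²+50²) = √2725 ≈ 52.202, ∠ = arctan(50/15) ≈ 73.30°
pole (s+50): 50 + j50 → |·| = √(50²+50²) = √5000 ≈ 70.711, ∠ = arctan(50/50) ≈ 45.00°
|T| = 500 · 2551.5 / 1.8691e+05 ≈ 6.8255
Gain = 20 log₁₀(6.8255) ≈ 16.68 dB
∠T = 166.40° − 199.21° = -32.81°

At s = jω = j100:
zero (s+2): 2 + j100 → |·| = √(2²+100²) = √10004 ≈ 100.02, ∠ = arctan(100/2) ≈ 88.85°
zero (s+10): 10 + j100 → |·| = √(10²+100²) = √10100 ≈ 100.5, ∠ = arctan(100/10) ≈ 84.29°
pole (s+8): 8 + j100 → |·| = √(8²+100²) = √10064 ≈ 100.32, ∠ = arctan(100/8) ≈ 85.43°
pole (s+15): 15 + j100 → |·| = √(15²+100²) = √10225 ≈ 101.12, ∠ = arctan(100/15) ≈ 81.47°
pole (s+50): 50 + j100 → |·| = √(50²+100²) = √12500 ≈ 111.8, ∠ = arctan(100/50) ≈ 63.43°
|T| = 500 · 10052 / 1.1341e+06 ≈ 4.4317
Gain = 20 log₁₀(4.4317) ≈ 12.93 dB
∠T = 173.14° − 230.33° = -57.19°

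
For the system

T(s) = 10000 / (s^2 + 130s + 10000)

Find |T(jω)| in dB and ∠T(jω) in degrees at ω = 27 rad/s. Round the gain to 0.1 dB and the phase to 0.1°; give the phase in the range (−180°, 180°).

0.1 dB, -20.7°

At s = jω = j27:
quadratic: (j27)² + 130·j27 + 10000 = 9271 + j3510 → |·| ≈ 9913.2, ∠ ≈ 20.74°
|T| = 10000 / 9913.2 ≈ 1.0088
Gain = 20 log₁₀(1.0088) ≈ 0.08 dB
∠T = 0.00° − 20.74° = -20.74°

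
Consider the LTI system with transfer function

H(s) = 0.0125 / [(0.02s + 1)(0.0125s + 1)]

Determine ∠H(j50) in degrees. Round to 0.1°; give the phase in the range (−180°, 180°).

-77.0°

At ω = 50 rad/s:
pole (1 + j50·0.02) = 1 + j1 → |·| ≈ 1.4142, ∠ ≈ 45.00°
pole (1 + j50·0.0125) = 1 + j0.625 → |·| ≈ 1.1792, ∠ ≈ 32.01°
∠H = (0°) − (45.00° + 32.01°) = -77.01°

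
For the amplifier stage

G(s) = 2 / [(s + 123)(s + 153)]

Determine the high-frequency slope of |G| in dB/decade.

Each pole contributes −20 dB/decade at high frequency; each zero contributes +20 dB/decade.
Net: 0 zero(s) − 2 pole(s) → -40 dB/decade.

-40 dB/decade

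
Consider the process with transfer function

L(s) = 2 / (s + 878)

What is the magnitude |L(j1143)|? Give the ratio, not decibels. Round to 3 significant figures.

0.00139

Substitute s = j1143:
Numerator: 2 = 2 + j0
Denominator: (j1143) + 878 = 878 + j1143
|N| = √(2² + 0²) ≈ 2, ∠N ≈ 0.00°
|D| = √(878² + 1143²) ≈ 1441.3, ∠D ≈ 52.47°
|L| = 2 / 1441.3 ≈ 0.0013876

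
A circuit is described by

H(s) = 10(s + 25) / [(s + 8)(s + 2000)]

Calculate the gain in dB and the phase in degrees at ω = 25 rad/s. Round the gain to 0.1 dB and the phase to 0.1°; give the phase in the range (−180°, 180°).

At s = jω = j25:
zero (s+25): 25 + j25 → |·| = √(25²+25²) = √1250 ≈ 35.355, ∠ = arctan(25/25) ≈ 45.00°
pole (s+8): 8 + j25 → |·| = √(8²+25²) = √689 ≈ 26.249, ∠ = arctan(25/8) ≈ 72.26°
pole (s+2000): 2000 + j25 → |·| = √(2000²+25²) = √4000625 ≈ 2000.2, ∠ = arctan(25/2000) ≈ 0.72°
|H| = 10 · 35.355 / 52503 ≈ 0.0067339
Gain = 20 log₁₀(0.0067339) ≈ -43.43 dB
∠H = 45.00° − 72.98° = -27.98°

-43.4 dB, -28.0°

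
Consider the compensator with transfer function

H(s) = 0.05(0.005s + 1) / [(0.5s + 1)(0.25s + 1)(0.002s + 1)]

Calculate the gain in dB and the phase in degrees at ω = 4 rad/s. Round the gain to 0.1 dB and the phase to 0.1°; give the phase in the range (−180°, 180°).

At ω = 4 rad/s:
zero (1 + j4·0.005) = 1 + j0.02 → |·| ≈ 1.0002, ∠ ≈ 1.15°
pole (1 + j4·0.5) = 1 + j2 → |·| ≈ 2.2361, ∠ ≈ 63.43°
pole (1 + j4·0.25) = 1 + j1 → |·| ≈ 1.4142, ∠ ≈ 45.00°
pole (1 + j4·0.002) = 1 + j0.008 → |·| ≈ 1, ∠ ≈ 0.46°
|H| = 0.05 · 1.0002 / (2.2361 · 1.4142 · 1) ≈ 0.015814
Gain = 20 log₁₀(0.015814) ≈ -36.02 dB
∠H = (1.15°) − (63.43° + 45.00° + 0.46°) = -107.74°

-36.0 dB, -107.7°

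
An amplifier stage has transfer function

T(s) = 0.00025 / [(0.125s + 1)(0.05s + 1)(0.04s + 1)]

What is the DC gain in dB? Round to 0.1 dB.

T(0) = 0.00025 · 1 / 1 = 0.00025
20 log₁₀(0.00025) ≈ -72.04 dB

-72.0 dB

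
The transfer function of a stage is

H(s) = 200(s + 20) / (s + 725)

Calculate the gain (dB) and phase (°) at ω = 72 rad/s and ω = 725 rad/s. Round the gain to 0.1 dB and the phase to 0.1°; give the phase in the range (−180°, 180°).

ω = 72: 26.2 dB, 68.8°; ω = 725: 43.0 dB, 43.4°

At s = jω = j72:
zero (s+20): 20 + j72 → |·| = √(20²+72²) = √5584 ≈ 74.726, ∠ = arctan(72/20) ≈ 74.48°
pole (s+725): 725 + j72 → |·| = √(725²+72²) = √530809 ≈ 728.57, ∠ = arctan(72/725) ≈ 5.67°
|H| = 200 · 74.726 / 728.57 ≈ 20.513
Gain = 20 log₁₀(20.513) ≈ 26.24 dB
∠H = 74.48° − 5.67° = 68.81°

At s = jω = j725:
zero (s+20): 20 + j725 → |·| = √(20²+725²) = √526025 ≈ 725.28, ∠ = arctan(725/20) ≈ 88.42°
pole (s+725): 725 + j725 → |·| = √(725²+725²) = √1051250 ≈ 1025.3, ∠ = arctan(725/725) ≈ 45.00°
|H| = 200 · 725.28 / 1025.3 ≈ 141.48
Gain = 20 log₁₀(141.48) ≈ 43.01 dB
∠H = 88.42° − 45.00° = 43.42°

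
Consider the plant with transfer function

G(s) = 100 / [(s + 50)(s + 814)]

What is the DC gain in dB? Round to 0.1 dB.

-52.2 dB

G(0) = 100 / (50·814) ≈ 0.002457
20 log₁₀(0.002457) ≈ -52.19 dB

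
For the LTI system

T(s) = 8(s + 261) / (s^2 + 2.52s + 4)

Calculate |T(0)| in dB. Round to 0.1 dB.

54.4 dB

T(0) = 8·261 / 4 = 522
20 log₁₀(522) ≈ 54.35 dB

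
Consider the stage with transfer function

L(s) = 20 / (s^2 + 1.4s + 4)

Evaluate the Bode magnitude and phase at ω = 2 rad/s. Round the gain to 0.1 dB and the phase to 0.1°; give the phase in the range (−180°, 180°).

17.1 dB, -90.0°

At s = jω = j2:
quadratic: (j2)² + 1.4·j2 + 4 = 0 + j2.8 → |·| ≈ 2.8, ∠ ≈ 90.00°
|L| = 20 / 2.8 ≈ 7.1429
Gain = 20 log₁₀(7.1429) ≈ 17.08 dB
∠L = 0.00° − 90.00° = -90.00°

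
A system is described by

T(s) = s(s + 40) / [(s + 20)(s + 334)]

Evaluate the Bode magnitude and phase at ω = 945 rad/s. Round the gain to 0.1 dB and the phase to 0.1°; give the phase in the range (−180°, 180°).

At s = jω = j945:
zero (s+40): 40 + j945 → |·| = √(40²+945²) = √894625 ≈ 945.85, ∠ = arctan(945/40) ≈ 87.58°
zero at origin: s = j945 → |·| = 945, ∠ = 90.00°
pole (s+20): 20 + j945 → |·| = √(20²+945²) = √893425 ≈ 945.21, ∠ = arctan(945/20) ≈ 88.79°
pole (s+334): 334 + j945 → |·| = √(334²+945²) = √1004581 ≈ 1002.3, ∠ = arctan(945/334) ≈ 70.53°
|T| = 1 · 8.9383e+05 / 9.4738e+05 ≈ 0.94348
Gain = 20 log₁₀(0.94348) ≈ -0.51 dB
∠T = 177.58° − 159.32° = 18.26°

-0.5 dB, 18.3°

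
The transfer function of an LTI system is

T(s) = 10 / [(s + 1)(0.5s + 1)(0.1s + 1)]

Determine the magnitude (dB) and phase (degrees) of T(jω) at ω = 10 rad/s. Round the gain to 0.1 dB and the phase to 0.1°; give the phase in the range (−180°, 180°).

At ω = 10 rad/s:
pole (1 + j10·1) = 1 + j10 → |·| ≈ 10.05, ∠ ≈ 84.29°
pole (1 + j10·0.5) = 1 + j5 → |·| ≈ 5.099, ∠ ≈ 78.69°
pole (1 + j10·0.1) = 1 + j1 → |·| ≈ 1.4142, ∠ ≈ 45.00°
|T| = 10 · 1 / (10.05 · 5.099 · 1.4142) ≈ 0.13799
Gain = 20 log₁₀(0.13799) ≈ -17.20 dB
∠T = (0°) − (84.29° + 78.69° + 45.00°) = -207.98° ≡ 152.02° (principal value)

-17.2 dB, 152.0°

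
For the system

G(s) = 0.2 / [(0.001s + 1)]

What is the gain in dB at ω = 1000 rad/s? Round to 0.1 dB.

-17.0 dB

At ω = 1000 rad/s:
pole (1 + j1000·0.001) = 1 + j1 → |·| ≈ 1.4142, ∠ ≈ 45.00°
|G| = 0.2 · 1 / (1.4142) ≈ 0.14142
Gain = 20 log₁₀(0.14142) ≈ -16.99 dB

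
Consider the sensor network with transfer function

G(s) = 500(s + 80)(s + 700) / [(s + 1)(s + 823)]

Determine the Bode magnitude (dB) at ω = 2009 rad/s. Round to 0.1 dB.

At s = jω = j2009:
zero (s+80): 80 + j2009 → |·| = √(80²+2009²) = √4042481 ≈ 2010.6, ∠ = arctan(2009/80) ≈ 87.72°
zero (s+700): 700 + j2009 → |·| = √(700²+2009²) = √4526081 ≈ 2127.5, ∠ = arctan(2009/700) ≈ 70.79°
pole (s+1): 1 + j2009 → |·| = √(1²+2009²) = √4036082 ≈ 2009, ∠ = arctan(2009/1) ≈ 89.97°
pole (s+823): 823 + j2009 → |·| = √(823²+2009²) = √4713410 ≈ 2171, ∠ = arctan(2009/823) ≈ 67.72°
|G| = 500 · 4.2776e+06 / 4.3615e+06 ≈ 490.38
Gain = 20 log₁₀(490.38) ≈ 53.81 dB

53.8 dB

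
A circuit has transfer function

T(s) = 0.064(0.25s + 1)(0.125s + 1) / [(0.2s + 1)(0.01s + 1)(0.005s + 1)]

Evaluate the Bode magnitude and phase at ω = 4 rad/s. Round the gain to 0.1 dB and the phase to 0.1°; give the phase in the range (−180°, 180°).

At ω = 4 rad/s:
zero (1 + j4·0.25) = 1 + j1 → |·| ≈ 1.4142, ∠ ≈ 45.00°
zero (1 + j4·0.125) = 1 + j0.5 → |·| ≈ 1.118, ∠ ≈ 26.57°
pole (1 + j4·0.2) = 1 + j0.8 → |·| ≈ 1.2806, ∠ ≈ 38.66°
pole (1 + j4·0.01) = 1 + j0.04 → |·| ≈ 1.0008, ∠ ≈ 2.29°
pole (1 + j4·0.005) = 1 + j0.02 → |·| ≈ 1.0002, ∠ ≈ 1.15°
|T| = 0.064 · 1.4142 · 1.118 / (1.2806 · 1.0008 · 1.0002) ≈ 0.078938
Gain = 20 log₁₀(0.078938) ≈ -22.05 dB
∠T = (45.00° + 26.57°) − (38.66° + 2.29° + 1.15°) = 29.47°

-22.1 dB, 29.5°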